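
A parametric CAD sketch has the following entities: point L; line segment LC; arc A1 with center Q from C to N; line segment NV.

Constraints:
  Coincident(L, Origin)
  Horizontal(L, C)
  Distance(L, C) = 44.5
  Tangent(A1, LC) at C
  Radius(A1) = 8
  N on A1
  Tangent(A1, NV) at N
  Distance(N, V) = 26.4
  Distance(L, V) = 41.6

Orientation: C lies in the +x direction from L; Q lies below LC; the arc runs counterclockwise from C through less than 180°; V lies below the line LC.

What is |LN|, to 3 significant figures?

37.3

L is at the origin; L and C share the same y with |LC| = 44.5 and C on the +x side, so C = (44.5, 0.00). The tangent condition forces QC to be normal to LC, so Q = C + (0, -8) = (44.5, -8.00). Since QN ⟂ NV (tangency), |QV| = √(8.0² + 26.4²) = 27.6 regardless of where N sits on A1. So V lies on both circle(L, 41.6) and circle(Q, 27.6); the below-LC intersection is V = (28.4, -30.4). N is the foot of the tangent from V: N = (36.9, -5.41).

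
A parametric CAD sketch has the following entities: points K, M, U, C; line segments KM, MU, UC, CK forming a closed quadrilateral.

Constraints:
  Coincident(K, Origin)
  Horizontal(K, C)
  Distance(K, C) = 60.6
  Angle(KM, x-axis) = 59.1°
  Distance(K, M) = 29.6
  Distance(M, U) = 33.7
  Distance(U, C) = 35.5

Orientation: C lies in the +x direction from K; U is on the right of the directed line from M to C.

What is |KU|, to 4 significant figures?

26.56

K is at the origin; KC is horizontal with |KC| = 60.6 and C in +x, so C = (60.6, 0). KM runs at 59.1° with |KM| = 29.6, so M = (15.20, 25.40). U is determined by |MU| = 33.7 and |UC| = 35.5 together: it lies at the intersection of circle(M, 33.7) and circle(C, 35.5). With |MC| = 52.02, the foot of the radical line on MC is 24.81 from M and the perpendicular offset is √(33.7² − 24.81²) = 22.80. Taking the right-of-MC solution: U = (25.72, -6.617).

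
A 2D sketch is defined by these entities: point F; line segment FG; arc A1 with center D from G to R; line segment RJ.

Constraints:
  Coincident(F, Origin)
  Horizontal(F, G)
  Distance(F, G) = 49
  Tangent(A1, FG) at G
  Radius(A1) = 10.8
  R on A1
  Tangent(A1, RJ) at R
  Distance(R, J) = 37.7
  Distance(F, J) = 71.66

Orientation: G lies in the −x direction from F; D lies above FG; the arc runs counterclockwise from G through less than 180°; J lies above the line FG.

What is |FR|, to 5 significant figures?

41.403

Checks: |DG| = 10.80 ✓; |DR| = 10.80 ✓; ∠(DR, RJ) = 90.00° ✓; |RJ| = 37.70 ✓; |FJ| = 71.66 ✓.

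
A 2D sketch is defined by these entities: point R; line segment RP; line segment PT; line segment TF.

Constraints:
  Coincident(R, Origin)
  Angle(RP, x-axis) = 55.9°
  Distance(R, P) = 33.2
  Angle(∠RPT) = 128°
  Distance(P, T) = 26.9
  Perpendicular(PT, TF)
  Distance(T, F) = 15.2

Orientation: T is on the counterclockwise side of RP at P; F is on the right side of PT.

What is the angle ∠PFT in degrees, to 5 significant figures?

60.531°

R is at the origin; RP runs at 55.9° with length 33.2, so P = 33.2·(cos 55.9°, sin 55.9°) = (18.613, 27.492). ∠RPT = 128.0°, so PT runs at 55.9° + (180° − 128.0°) = 107.90° from the x-axis; with |PT| = 26.9, T = P + 26.9·(cos 107.90°, sin 107.90°) = (10.345, 53.089). The perpendicularity gives TF at right angles to PT; with |TF| = 15.2 on the right of PT, F = T + 15.2·(0.95159, 0.30736) = (24.810, 57.761). Then cos ∠PFT = FP·FT / (|FP||FT|), giving 60.531°.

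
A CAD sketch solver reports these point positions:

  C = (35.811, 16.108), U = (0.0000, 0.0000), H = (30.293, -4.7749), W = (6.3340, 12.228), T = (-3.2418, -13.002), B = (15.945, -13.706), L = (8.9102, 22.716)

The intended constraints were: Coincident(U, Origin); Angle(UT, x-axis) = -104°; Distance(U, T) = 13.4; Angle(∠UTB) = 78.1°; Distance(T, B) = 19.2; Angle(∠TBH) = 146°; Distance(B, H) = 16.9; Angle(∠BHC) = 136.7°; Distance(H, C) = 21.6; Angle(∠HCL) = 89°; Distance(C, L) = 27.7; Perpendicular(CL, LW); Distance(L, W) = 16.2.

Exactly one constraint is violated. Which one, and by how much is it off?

Distance(L, W) = 16.2 — off by 5.40.

U = (0.00, 0.00) ✓; UT at -104.0° ✓; |UT| = 13.40 ✓; ∠UTB = 78.10° ✓; |TB| = 19.20 ✓; ∠TBH = 146.0° ✓; |BH| = 16.90 ✓; ∠BHC = 136.7° ✓; |HC| = 21.60 ✓; ∠HCL = 89.00° ✓; |CL| = 27.70 ✓; ∠(CL, LW) = 90.00° ✓; |LW| = 10.80 ✗.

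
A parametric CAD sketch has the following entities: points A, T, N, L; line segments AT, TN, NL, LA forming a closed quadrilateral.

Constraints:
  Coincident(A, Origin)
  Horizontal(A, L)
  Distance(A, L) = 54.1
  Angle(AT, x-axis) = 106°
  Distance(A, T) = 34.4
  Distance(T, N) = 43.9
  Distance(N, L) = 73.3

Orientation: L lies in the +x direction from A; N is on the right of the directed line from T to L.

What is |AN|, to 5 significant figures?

21.004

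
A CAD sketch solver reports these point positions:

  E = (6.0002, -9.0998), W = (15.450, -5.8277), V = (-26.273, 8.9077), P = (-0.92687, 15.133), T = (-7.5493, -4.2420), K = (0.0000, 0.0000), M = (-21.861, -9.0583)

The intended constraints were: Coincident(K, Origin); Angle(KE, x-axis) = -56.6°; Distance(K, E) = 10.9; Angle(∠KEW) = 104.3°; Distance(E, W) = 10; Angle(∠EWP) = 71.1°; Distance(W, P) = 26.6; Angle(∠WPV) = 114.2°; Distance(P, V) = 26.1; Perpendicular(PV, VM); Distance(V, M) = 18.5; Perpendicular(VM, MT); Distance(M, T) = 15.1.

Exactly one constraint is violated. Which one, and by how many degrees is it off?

Perpendicular(VM, MT) — off by 4.80°.

K = (0.00, 0.00) ✓; KE at -56.60° ✓; |KE| = 10.90 ✓; ∠KEW = 104.3° ✓; |EW| = 10.00 ✓; ∠EWP = 71.10° ✓; |WP| = 26.60 ✓; ∠WPV = 114.2° ✓; |PV| = 26.10 ✓; ∠(PV, VM) = 90.00° ✓; |VM| = 18.50 ✓; ∠(VM, MT) = 94.80° ✗; |MT| = 15.10 ✓.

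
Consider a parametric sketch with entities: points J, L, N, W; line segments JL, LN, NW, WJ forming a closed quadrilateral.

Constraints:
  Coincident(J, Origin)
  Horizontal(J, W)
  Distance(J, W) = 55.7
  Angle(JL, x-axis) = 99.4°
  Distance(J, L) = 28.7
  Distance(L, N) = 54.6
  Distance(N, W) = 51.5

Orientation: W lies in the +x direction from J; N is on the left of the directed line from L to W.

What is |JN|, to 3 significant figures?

67.7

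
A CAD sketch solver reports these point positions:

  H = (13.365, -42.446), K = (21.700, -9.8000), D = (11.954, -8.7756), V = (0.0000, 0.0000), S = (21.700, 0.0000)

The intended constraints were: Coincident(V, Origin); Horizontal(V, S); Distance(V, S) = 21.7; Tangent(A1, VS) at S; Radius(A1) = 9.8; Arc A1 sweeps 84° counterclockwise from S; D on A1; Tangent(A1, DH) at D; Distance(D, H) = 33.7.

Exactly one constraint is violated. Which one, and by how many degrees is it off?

Tangent(A1, DH) at D — off by 8.40°.

V = (0.00, 0.00) ✓; V.y = 0.00, S.y = 0.00 ✓; |VS| = 21.70 ✓; ∠(KS, SV) = 90.00° ✓; |KS| = 9.800 ✓; bearing(K→D) − bearing(K→S) = 84.00° ✓; |KD| = 9.800 ✓; ∠(KD, DH) = 81.60° ✗; |DH| = 33.70 ✓.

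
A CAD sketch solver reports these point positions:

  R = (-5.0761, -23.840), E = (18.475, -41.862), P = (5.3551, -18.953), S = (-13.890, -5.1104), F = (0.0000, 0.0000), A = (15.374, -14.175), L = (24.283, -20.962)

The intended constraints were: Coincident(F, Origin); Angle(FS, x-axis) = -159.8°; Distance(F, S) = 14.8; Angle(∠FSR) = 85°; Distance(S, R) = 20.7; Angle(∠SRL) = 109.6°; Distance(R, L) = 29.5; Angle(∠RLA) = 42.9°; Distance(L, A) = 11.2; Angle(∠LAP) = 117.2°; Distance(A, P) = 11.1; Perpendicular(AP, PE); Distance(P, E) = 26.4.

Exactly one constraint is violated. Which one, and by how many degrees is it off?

Perpendicular(AP, PE) — off by 4.30°.

F = (0.00, 0.00) ✓; FS at -159.8° ✓; |FS| = 14.80 ✓; ∠FSR = 85.00° ✓; |SR| = 20.70 ✓; ∠SRL = 109.6° ✓; |RL| = 29.50 ✓; ∠RLA = 42.90° ✓; |LA| = 11.20 ✓; ∠LAP = 117.2° ✓; |AP| = 11.10 ✓; ∠(AP, PE) = 94.30° ✗; |PE| = 26.40 ✓.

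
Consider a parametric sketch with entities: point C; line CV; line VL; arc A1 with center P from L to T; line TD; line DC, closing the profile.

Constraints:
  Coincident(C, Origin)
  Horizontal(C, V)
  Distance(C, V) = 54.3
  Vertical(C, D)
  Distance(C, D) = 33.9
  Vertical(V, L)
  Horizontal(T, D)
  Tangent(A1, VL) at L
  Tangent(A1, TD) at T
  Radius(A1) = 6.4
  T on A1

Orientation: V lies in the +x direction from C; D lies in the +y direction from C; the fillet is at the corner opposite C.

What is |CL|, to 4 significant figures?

60.87

The virtual corner opposite C is at (54.30, 33.90). Since A1 is tangent to VL there, PL ⟂ VL and since A1 is tangent to TD there, PT ⟂ TD, with radius 6.4, so the center P sits 6.4 in from both sides at P = (47.90, 27.50). That places the tangent points at L = (54.30, 27.50) on VL and T = (47.90, 33.90) on TD. Then |CL| = |L − C| = 60.87.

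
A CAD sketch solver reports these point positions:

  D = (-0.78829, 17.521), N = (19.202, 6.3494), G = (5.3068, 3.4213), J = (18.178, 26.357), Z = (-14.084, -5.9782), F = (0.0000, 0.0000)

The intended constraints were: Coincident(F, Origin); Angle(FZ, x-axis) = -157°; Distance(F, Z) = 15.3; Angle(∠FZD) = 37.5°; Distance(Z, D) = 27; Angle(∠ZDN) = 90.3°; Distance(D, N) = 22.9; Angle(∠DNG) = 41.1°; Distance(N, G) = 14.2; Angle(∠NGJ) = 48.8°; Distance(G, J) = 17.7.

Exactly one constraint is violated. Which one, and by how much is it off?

Distance(G, J) = 17.7 — off by 8.60.

F = (0.00, 0.00) ✓; FZ at -157.0° ✓; |FZ| = 15.30 ✓; ∠FZD = 37.50° ✓; |ZD| = 27.00 ✓; ∠ZDN = 90.30° ✓; |DN| = 22.90 ✓; ∠DNG = 41.10° ✓; |NG| = 14.20 ✓; ∠NGJ = 48.80° ✓; |GJ| = 26.30 ✗.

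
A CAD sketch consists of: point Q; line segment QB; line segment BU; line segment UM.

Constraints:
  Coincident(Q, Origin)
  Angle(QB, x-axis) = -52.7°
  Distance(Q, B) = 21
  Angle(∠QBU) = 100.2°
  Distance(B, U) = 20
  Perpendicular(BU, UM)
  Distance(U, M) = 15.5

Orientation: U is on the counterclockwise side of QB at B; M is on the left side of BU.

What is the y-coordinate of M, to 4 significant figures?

6.204

∠QBU = 100.2°, so BU runs at -52.7° + (180° − 100.2°) = 27.10° from the x-axis; with |BU| = 20.0, U = B + 20.0·(cos 27.10°, sin 27.10°) = (30.53, -7.594). The perpendicularity gives UM at right angles to BU; with |UM| = 15.5 on the left of BU, M = U + 15.5·(-0.4555, 0.8902) = (23.47, 6.204). So M.y = 6.204.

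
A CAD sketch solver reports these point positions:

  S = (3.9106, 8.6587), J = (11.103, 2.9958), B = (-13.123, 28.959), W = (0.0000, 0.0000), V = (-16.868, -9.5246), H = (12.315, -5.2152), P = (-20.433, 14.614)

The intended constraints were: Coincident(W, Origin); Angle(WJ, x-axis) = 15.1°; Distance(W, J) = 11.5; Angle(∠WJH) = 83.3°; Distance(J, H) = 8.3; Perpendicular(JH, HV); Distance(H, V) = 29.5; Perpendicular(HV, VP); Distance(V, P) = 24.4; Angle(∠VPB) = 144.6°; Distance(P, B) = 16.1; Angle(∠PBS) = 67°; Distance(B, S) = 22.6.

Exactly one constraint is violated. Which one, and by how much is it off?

Distance(B, S) = 22.6 — off by 3.90.

W = (0.00, 0.00) ✓; WJ at 15.10° ✓; |WJ| = 11.50 ✓; ∠WJH = 83.30° ✓; |JH| = 8.300 ✓; ∠(JH, HV) = 90.00° ✓; |HV| = 29.50 ✓; ∠(HV, VP) = 90.00° ✓; |VP| = 24.40 ✓; ∠VPB = 144.6° ✓; |PB| = 16.10 ✓; ∠PBS = 67.00° ✓; |BS| = 26.50 ✗.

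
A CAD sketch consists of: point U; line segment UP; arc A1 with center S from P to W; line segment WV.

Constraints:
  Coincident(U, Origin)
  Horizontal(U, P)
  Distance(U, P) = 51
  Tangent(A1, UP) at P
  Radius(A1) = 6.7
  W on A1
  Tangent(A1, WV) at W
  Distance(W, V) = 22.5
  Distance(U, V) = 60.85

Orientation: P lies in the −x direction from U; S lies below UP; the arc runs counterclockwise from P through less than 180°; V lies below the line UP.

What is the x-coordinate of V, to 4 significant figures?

-52.88

U is at the origin; U and P share the same y with |UP| = 51.0 and P on the −x side, so P = (-51.00, 0.000). The tangent condition forces SP to be normal to UP, so S = P + (0, -6.7) = (-51.00, -6.700). Since SW ⟂ WV (tangency), |SV| = √(6.7² + 22.5²) = 23.48 regardless of where W sits on A1. So V lies on both circle(U, 60.85) and circle(S, 23.48); the below-UP intersection is V = (-52.88, -30.10). W is the foot of the tangent from V: W = (-57.55, -8.091).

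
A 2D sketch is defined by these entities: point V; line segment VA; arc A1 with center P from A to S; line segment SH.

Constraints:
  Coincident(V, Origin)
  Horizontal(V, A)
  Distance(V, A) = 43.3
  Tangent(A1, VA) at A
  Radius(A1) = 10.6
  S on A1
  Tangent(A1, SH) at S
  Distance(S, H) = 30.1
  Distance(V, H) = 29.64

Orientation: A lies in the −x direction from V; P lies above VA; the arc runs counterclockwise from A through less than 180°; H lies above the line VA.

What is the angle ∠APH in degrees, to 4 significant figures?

117.9°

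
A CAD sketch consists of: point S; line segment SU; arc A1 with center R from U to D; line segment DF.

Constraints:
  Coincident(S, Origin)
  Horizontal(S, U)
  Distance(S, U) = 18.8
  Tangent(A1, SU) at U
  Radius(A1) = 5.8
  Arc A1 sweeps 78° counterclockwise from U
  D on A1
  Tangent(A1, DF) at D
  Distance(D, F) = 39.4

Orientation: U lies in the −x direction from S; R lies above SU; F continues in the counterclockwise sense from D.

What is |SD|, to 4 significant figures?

13.91

Since A1 is tangent to SU there, RU ⟂ SU, so R = U + (0, 5.8) = (-18.80, 5.800). On A1, U sits at bearing -90° from R; a 78° counterclockwise sweep puts D at bearing -12°, so D = R + 5.8·(cos -12°, sin -12°) = (-13.13, 4.594). Then |SD| = |D − S| = 13.91.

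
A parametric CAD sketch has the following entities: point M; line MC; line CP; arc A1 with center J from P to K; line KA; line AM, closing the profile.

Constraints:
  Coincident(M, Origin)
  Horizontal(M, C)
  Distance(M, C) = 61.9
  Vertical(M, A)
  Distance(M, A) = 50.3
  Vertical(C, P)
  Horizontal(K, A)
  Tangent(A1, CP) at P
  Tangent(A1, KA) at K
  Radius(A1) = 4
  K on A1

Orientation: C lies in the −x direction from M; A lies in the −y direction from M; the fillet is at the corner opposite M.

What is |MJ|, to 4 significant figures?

74.14

M is at the origin; MC is horizontal with |MC| = 61.9 and C on the −x side, so C = (-61.90, 0.000). M and A share the same x with |MA| = 50.3 and A on the −y side, so A = (0.000, -50.30). The virtual corner opposite M is at (-61.90, -50.30). Tangency of A1 to CP means the radius JP is perpendicular to CP and since A1 is tangent to KA there, JK ⟂ KA, with radius 4.0, so the center J sits 4.0 in from both sides at J = (-57.90, -46.30). Then |MJ| = |J − M| = 74.14.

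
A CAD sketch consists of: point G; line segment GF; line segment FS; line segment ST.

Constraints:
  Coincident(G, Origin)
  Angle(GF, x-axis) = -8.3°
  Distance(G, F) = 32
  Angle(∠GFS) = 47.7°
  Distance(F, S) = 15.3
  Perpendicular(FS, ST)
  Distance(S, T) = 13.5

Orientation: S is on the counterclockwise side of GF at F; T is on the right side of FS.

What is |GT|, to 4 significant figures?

37.69

G is at the origin; GF runs at -8.3° with length 32.0, so F = 32.0·(cos -8.3°, sin -8.3°) = (31.66, -4.619). ∠GFS = 47.7°, so FS runs at -8.3° + (180° − 47.7°) = 124.0° from the x-axis; with |FS| = 15.3, S = F + 15.3·(cos 124.0°, sin 124.0°) = (23.11, 8.065). FS ⟂ ST; with |ST| = 13.5 on the right of FS, T = S + 13.5·(0.8290, 0.5592) = (34.30, 15.61). Then |GT| = |T − G| = 37.69.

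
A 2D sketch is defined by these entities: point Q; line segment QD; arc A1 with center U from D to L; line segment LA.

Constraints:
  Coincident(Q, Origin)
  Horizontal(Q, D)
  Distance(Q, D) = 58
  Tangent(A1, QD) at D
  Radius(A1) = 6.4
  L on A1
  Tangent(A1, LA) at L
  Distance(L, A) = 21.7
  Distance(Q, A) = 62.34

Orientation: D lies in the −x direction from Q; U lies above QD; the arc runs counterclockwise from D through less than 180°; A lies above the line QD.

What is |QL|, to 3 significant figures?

52.2

Q is at the origin; Q and D share the same y with |QD| = 58.0 and D on the −x side, so D = (-58.0, 0.00). The tangent condition forces UD to be normal to QD, so U = D + (0, 6.4) = (-58.0, 6.40). Since UL ⟂ LA (tangency), |UA| = √(6.4² + 21.7²) = 22.6 regardless of where L sits on A1. So A lies on both circle(Q, 62.34) and circle(U, 22.6); the above-QD intersection is A = (-55.3, 28.9). L is the foot of the tangent from A: L = (-51.7, 7.45).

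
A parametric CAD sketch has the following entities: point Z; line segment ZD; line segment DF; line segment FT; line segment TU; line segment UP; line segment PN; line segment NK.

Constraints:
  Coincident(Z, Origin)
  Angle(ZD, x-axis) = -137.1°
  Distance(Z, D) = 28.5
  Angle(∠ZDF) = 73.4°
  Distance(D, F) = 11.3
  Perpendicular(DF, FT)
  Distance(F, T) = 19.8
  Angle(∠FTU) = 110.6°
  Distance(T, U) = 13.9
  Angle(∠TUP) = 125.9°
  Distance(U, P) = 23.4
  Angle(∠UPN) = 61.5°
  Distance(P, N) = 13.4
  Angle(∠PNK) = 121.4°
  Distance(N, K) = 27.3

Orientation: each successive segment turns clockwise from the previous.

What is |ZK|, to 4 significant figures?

9.923

Z is at the origin; ZD runs at -137.1° with length 28.5, so D = (-20.88, -19.40). ∠ZDF = 73.4° gives DF at 116.3° from the x-axis; with |DF| = 11.3, F = (-25.88, -9.270). DF is perpendicular to FT, so FT runs at 26.30°; with |FT| = 19.8, T = (-8.134, -0.4974). ∠FTU = 110.6° gives TU at -43.10° from the x-axis; with |TU| = 13.9, U = (2.016, -9.995). ∠TUP = 125.9° gives UP at -97.20° from the x-axis; with |UP| = 23.4, P = (-0.9173, -33.21). ∠UPN = 61.5° gives PN at 144.3° from the x-axis; with |PN| = 13.4, N = (-11.80, -25.39). ∠PNK = 121.4° gives NK at 85.70° from the x-axis; with |NK| = 27.3, K = (-9.752, 1.832). Then |ZK| = |K − Z| = 9.923.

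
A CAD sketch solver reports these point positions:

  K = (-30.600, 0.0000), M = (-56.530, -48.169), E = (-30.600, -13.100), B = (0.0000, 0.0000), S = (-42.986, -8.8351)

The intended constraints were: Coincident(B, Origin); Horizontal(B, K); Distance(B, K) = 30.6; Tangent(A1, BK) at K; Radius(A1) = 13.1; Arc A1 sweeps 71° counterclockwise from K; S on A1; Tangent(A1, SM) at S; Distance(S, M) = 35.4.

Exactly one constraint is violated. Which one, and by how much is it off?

Distance(S, M) = 35.4 — off by 6.20.

B = (0.00, 0.00) ✓; B.y = 0.00, K.y = 0.00 ✓; |BK| = 30.60 ✓; ∠(EK, KB) = 90.00° ✓; |EK| = 13.10 ✓; bearing(E→S) − bearing(E→K) = 71.00° ✓; |ES| = 13.10 ✓; ∠(ES, SM) = 90.00° ✓; |SM| = 41.60 ✗.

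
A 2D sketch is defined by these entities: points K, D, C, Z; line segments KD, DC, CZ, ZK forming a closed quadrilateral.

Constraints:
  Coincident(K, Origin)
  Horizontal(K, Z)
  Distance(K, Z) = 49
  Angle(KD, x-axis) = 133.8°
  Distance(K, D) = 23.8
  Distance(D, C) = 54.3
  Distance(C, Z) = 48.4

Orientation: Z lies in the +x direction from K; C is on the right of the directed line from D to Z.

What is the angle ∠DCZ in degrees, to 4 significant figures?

82.25°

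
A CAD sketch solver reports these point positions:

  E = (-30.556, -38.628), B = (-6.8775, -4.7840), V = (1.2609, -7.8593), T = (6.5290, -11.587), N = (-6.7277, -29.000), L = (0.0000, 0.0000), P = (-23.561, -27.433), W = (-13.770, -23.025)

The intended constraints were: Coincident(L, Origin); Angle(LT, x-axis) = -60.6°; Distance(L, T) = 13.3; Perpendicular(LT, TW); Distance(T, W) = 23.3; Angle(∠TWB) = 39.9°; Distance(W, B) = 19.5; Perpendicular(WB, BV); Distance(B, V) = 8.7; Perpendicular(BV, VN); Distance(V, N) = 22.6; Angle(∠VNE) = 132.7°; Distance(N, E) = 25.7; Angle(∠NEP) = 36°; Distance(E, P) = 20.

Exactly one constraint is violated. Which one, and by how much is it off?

Distance(E, P) = 20 — off by 6.80.

L = (0.00, 0.00) ✓; LT at -60.60° ✓; |LT| = 13.30 ✓; ∠(LT, TW) = 90.00° ✓; |TW| = 23.30 ✓; ∠TWB = 39.90° ✓; |WB| = 19.50 ✓; ∠(WB, BV) = 90.00° ✓; |BV| = 8.700 ✓; ∠(BV, VN) = 90.00° ✓; |VN| = 22.60 ✓; ∠VNE = 132.7° ✓; |NE| = 25.70 ✓; ∠NEP = 36.00° ✓; |EP| = 13.20 ✗.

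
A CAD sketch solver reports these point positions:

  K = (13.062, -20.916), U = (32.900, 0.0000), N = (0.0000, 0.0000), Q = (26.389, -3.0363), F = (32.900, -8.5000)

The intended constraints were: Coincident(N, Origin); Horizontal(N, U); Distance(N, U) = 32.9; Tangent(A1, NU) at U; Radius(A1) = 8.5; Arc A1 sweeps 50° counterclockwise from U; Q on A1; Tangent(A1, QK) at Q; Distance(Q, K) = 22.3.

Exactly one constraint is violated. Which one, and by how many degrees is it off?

Tangent(A1, QK) at Q — off by 3.30°.

N = (0.00, 0.00) ✓; N.y = 0.00, U.y = 0.00 ✓; |NU| = 32.90 ✓; ∠(FU, UN) = 90.00° ✓; |FU| = 8.500 ✓; bearing(F→Q) − bearing(F→U) = 50.00° ✓; |FQ| = 8.500 ✓; ∠(FQ, QK) = 86.70° ✗; |QK| = 22.30 ✓.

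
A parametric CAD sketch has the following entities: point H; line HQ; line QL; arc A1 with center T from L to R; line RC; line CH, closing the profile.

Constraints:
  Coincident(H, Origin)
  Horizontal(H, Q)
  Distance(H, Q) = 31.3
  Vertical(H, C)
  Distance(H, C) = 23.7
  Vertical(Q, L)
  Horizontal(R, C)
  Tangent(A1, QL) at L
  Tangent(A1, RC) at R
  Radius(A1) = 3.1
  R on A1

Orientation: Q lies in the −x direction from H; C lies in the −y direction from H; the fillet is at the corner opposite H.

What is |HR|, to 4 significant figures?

36.84

The virtual corner opposite H is at (-31.30, -23.70). The tangent condition forces TL to be normal to QL and A1 meets RC tangentially, so TR is at right angles to RC, with radius 3.1, so the center T sits 3.1 in from both sides at T = (-28.20, -20.60). That places the tangent points at L = (-31.30, -20.60) on QL and R = (-28.20, -23.70) on RC. Then |HR| = |R − H| = 36.84.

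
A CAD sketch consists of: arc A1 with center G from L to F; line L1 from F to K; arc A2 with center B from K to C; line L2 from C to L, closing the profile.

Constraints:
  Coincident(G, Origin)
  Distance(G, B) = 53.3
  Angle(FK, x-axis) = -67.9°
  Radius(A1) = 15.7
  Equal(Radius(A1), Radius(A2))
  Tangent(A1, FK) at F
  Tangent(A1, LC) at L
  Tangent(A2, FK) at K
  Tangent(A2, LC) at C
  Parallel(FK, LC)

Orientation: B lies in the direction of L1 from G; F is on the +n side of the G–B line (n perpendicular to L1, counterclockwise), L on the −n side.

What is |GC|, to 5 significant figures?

55.564

The slot axis is L1's direction at -67.9°, so u = (cos -67.9°, sin -67.9°) = (0.37622, -0.92653) and n = (−sin -67.9°, cos -67.9°) = (0.92653, 0.37622). G is at the origin and B lies 53.3 along u from G, so B = 53.3·u = (20.053, -49.384). Tangency of A1 to both parallel lines with radius 15.7 puts F and L at G ± 15.7·n: F = (14.546, 5.9067), L = (-14.546, -5.9067). Equal radii place K and C the same way about B: K = B + 15.7·n = (34.599, -43.477), C = B − 15.7·n = (5.5063, -55.291). Then |GC| = |C − G| = 55.564.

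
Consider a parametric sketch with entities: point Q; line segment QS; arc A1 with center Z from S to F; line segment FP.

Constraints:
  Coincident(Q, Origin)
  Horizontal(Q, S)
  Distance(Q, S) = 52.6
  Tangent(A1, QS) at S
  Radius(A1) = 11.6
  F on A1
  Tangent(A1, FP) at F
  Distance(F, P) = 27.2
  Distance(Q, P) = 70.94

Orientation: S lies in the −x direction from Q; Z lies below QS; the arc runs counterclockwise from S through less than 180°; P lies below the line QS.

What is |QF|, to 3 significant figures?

65.5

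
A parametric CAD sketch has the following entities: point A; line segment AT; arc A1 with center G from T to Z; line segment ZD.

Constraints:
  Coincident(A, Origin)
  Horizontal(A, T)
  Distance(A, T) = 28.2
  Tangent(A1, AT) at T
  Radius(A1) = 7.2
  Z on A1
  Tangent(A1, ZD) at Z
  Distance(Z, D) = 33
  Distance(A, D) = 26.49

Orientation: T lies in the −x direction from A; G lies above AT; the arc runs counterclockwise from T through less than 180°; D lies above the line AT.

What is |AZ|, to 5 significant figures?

23.039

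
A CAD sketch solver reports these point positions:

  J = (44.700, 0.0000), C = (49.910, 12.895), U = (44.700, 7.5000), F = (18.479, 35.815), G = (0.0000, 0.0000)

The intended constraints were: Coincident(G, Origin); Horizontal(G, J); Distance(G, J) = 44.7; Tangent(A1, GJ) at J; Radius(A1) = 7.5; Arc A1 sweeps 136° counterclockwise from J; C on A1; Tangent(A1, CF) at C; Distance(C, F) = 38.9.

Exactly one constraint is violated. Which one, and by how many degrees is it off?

Tangent(A1, CF) at C — off by 7.90°.

G = (0.00, 0.00) ✓; G.y = 0.00, J.y = 0.00 ✓; |GJ| = 44.70 ✓; ∠(UJ, JG) = 90.00° ✓; |UJ| = 7.500 ✓; bearing(U→C) − bearing(U→J) = 136.0° ✓; |UC| = 7.500 ✓; ∠(UC, CF) = 82.10° ✗; |CF| = 38.90 ✓.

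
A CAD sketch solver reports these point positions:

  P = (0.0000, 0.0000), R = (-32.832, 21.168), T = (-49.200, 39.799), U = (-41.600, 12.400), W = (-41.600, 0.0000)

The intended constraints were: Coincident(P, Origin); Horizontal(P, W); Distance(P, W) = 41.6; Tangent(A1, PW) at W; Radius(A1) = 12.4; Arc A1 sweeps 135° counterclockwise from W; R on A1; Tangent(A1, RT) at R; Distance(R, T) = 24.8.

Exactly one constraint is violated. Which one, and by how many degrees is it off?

Tangent(A1, RT) at R — off by 3.70°.

P = (0.00, 0.00) ✓; P.y = 0.00, W.y = 0.00 ✓; |PW| = 41.60 ✓; ∠(UW, WP) = 90.00° ✓; |UW| = 12.40 ✓; bearing(U→R) − bearing(U→W) = 135.0° ✓; |UR| = 12.40 ✓; ∠(UR, RT) = 93.70° ✗; |RT| = 24.80 ✓.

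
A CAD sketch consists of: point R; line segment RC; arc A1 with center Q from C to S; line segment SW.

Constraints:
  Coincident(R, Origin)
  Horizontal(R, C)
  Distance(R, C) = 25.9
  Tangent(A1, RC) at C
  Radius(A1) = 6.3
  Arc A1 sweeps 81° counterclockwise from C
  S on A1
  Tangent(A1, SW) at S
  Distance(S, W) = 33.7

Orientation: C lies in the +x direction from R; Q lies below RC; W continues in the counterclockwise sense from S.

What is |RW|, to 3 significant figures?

41.2

R is at the origin; RC is horizontal with |RC| = 25.9 and C on the +x side, so C = (25.9, 0.00). A1 meets RC tangentially, so QC is at right angles to RC, so Q = C + (0, -6.3) = (25.9, -6.30). On A1, C sits at bearing 90° from Q; an 81° counterclockwise sweep puts S at bearing 171°, so S = Q + 6.3·(cos 171°, sin 171°) = (19.7, -5.31). Since A1 is tangent to SW there, QS ⟂ SW, so SW runs along (−sin 171°, cos 171°); with |SW| = 33.7, W = (14.4, -38.6). Then |RW| = |W − R| = 41.2.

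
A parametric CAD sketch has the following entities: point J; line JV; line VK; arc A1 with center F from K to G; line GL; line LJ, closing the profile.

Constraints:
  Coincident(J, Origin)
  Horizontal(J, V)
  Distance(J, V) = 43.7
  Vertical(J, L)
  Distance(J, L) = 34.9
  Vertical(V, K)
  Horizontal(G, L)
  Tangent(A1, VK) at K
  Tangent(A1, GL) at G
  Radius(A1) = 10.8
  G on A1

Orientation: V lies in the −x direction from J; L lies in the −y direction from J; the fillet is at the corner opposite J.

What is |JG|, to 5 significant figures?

47.963

J is at the origin; J and V share the same y with |JV| = 43.7 and V on the −x side, so V = (-43.700, 0.0000). J and L share the same x with |JL| = 34.9 and L on the −y side, so L = (0.0000, -34.900). The virtual corner opposite J is at (-43.700, -34.900). A1 meets VK tangentially, so FK is at right angles to VK and tangency of A1 to GL means the radius FG is perpendicular to GL, with radius 10.8, so the center F sits 10.8 in from both sides at F = (-32.900, -24.100). That places the tangent points at K = (-43.700, -24.100) on VK and G = (-32.900, -34.900) on GL. Then |JG| = |G − J| = 47.963.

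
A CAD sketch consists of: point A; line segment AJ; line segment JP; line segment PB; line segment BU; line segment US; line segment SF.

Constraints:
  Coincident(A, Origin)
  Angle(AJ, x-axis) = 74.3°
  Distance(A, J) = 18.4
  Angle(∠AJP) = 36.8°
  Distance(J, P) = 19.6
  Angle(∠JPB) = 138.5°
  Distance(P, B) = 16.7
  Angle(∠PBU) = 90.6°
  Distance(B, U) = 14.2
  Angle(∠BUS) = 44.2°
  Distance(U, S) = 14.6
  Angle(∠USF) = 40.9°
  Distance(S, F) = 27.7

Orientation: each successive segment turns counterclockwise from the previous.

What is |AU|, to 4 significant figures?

13.47

A is at the origin; AJ runs at 74.3° with length 18.4, so J = (4.979, 17.71). ∠AJP = 36.8° gives JP at -142.5° from the x-axis; with |JP| = 19.6, P = (-10.57, 5.782). ∠JPB = 138.5° gives PB at -101.0° from the x-axis; with |PB| = 16.7, B = (-13.76, -10.61). ∠PBU = 90.6° gives BU at -11.60° from the x-axis; with |BU| = 14.2, U = (0.1528, -13.47). Then |AU| = |U − A| = 13.47.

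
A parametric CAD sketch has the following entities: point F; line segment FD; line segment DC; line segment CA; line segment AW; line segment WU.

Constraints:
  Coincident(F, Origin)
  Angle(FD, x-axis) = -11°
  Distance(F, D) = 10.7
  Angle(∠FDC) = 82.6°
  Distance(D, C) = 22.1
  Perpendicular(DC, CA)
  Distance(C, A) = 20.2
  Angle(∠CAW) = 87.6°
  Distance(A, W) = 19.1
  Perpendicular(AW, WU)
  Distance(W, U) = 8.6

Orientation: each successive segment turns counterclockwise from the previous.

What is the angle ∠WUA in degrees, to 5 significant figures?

65.760°

∠CAW = 87.6° gives AW at -91.200° from the x-axis; with |AW| = 19.1, W = (-8.6691, 2.1873). The perpendicularity gives WU at right angles to AW, so WU runs at -1.2000°; with |WU| = 8.6, U = (-0.070945, 2.0072). Then cos ∠WUA = UW·UA / (|UW||UA|), giving 65.760°.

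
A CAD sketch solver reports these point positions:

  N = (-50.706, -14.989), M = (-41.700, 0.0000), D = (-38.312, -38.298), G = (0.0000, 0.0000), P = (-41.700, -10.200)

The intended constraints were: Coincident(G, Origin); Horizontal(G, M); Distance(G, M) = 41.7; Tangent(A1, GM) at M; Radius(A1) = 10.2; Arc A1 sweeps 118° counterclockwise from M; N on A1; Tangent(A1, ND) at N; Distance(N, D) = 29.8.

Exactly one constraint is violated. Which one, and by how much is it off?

Distance(N, D) = 29.8 — off by 3.40.

G = (0.00, 0.00) ✓; G.y = 0.00, M.y = 0.00 ✓; |GM| = 41.70 ✓; ∠(PM, MG) = 90.00° ✓; |PM| = 10.20 ✓; bearing(P→N) − bearing(P→M) = 118.0° ✓; |PN| = 10.20 ✓; ∠(PN, ND) = 90.00° ✓; |ND| = 26.40 ✗.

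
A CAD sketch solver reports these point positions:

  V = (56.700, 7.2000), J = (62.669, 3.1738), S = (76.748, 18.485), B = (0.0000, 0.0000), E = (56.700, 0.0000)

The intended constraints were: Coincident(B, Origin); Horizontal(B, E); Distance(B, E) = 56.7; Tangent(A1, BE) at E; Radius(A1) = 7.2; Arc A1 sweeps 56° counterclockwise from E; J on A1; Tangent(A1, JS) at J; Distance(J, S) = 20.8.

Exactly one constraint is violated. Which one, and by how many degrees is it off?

Tangent(A1, JS) at J — off by 8.60°.

B = (0.00, 0.00) ✓; B.y = 0.00, E.y = 0.00 ✓; |BE| = 56.70 ✓; ∠(VE, EB) = 90.00° ✓; |VE| = 7.200 ✓; bearing(V→J) − bearing(V→E) = 56.00° ✓; |VJ| = 7.200 ✓; ∠(VJ, JS) = 98.60° ✗; |JS| = 20.80 ✓.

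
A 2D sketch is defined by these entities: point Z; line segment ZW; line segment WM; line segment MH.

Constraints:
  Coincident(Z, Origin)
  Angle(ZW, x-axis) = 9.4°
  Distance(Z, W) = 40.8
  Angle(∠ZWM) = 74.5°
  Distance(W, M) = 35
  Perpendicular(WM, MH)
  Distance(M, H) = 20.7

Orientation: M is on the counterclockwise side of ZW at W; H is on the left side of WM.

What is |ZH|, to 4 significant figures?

30.45

∠ZWM = 74.5°, so WM runs at 9.4° + (180° − 74.5°) = 114.9° from the x-axis; with |WM| = 35.0, M = W + 35.0·(cos 114.9°, sin 114.9°) = (25.52, 38.41). The perpendicularity gives MH at right angles to WM; with |MH| = 20.7 on the left of WM, H = M + 20.7·(-0.9070, -0.4210) = (6.740, 29.69). Then |ZH| = |H − Z| = 30.45.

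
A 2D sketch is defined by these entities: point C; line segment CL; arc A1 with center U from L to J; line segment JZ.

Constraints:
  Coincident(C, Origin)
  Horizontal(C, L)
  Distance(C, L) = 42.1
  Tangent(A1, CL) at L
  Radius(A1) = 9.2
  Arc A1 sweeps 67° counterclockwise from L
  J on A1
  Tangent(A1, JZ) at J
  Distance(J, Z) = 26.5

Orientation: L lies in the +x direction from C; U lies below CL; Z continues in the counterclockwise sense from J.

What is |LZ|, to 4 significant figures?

35.42

On A1, L sits at bearing 90° from U; a 67° counterclockwise sweep puts J at bearing 157°, so J = U + 9.2·(cos 157°, sin 157°) = (33.63, -5.605). Since A1 is tangent to JZ there, UJ ⟂ JZ, so JZ runs along (−sin 157°, cos 157°); with |JZ| = 26.5, Z = (23.28, -30.00). Then |LZ| = |Z − L| = 35.42.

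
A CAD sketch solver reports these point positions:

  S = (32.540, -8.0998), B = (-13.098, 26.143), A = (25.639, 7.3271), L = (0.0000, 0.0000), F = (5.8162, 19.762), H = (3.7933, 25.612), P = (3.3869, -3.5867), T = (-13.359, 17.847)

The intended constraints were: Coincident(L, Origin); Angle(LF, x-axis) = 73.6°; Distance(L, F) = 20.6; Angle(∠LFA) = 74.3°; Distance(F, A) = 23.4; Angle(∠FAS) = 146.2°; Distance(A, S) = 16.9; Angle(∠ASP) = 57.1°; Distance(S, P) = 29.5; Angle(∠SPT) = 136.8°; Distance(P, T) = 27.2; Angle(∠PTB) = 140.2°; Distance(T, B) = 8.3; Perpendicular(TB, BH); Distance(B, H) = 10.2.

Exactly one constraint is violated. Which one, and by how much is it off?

Distance(B, H) = 10.2 — off by 6.70.

L = (0.00, 0.00) ✓; LF at 73.60° ✓; |LF| = 20.60 ✓; ∠LFA = 74.30° ✓; |FA| = 23.40 ✓; ∠FAS = 146.2° ✓; |AS| = 16.90 ✓; ∠ASP = 57.10° ✓; |SP| = 29.50 ✓; ∠SPT = 136.8° ✓; |PT| = 27.20 ✓; ∠PTB = 140.2° ✓; |TB| = 8.300 ✓; ∠(TB, BH) = 90.00° ✓; |BH| = 16.90 ✗.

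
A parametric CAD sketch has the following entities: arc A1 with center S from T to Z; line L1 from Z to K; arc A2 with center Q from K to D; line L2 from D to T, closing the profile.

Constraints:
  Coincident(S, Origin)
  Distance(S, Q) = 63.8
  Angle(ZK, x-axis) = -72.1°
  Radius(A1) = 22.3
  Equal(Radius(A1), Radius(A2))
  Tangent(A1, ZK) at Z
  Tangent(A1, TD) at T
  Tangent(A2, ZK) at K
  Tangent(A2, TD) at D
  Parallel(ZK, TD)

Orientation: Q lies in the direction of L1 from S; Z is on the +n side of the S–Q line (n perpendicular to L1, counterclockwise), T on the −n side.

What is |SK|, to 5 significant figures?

67.585

The slot axis is L1's direction at -72.1°, so u = (cos -72.1°, sin -72.1°) = (0.30736, -0.95159) and n = (−sin -72.1°, cos -72.1°) = (0.95159, 0.30736). S is at the origin and Q lies 63.8 along u from S, so Q = 63.8·u = (19.609, -60.712). Tangency of A1 to both parallel lines with radius 22.3 puts Z and T at S ± 22.3·n: Z = (21.221, 6.8541), T = (-21.221, -6.8541). Equal radii place K and D the same way about Q: K = Q + 22.3·n = (40.830, -53.858), D = Q − 22.3·n = (-1.6112, -67.566). Then |SK| = |K − S| = 67.585.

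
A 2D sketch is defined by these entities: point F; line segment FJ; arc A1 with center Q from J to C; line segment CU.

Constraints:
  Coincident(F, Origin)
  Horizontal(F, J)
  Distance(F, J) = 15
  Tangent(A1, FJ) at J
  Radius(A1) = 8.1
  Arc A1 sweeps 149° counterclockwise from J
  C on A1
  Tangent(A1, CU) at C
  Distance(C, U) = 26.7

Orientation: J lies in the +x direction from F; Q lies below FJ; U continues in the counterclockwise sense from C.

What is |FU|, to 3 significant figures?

44.3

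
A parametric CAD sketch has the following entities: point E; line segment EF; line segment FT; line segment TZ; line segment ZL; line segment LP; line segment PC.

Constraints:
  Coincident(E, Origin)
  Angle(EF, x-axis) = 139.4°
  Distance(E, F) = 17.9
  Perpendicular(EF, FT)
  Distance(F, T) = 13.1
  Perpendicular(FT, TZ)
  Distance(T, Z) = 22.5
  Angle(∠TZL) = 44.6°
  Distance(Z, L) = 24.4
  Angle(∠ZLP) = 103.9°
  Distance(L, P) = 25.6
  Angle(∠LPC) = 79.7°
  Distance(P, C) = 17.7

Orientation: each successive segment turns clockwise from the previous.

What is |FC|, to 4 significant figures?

23.07

E is at the origin; EF runs at 139.4° with length 17.9, so F = (-13.59, 11.65). The perpendicularity gives FT at right angles to EF, so FT runs at 49.40°; with |FT| = 13.1, T = (-5.066, 21.60). The perpendicularity gives TZ at right angles to FT, so TZ runs at -40.60°; with |TZ| = 22.5, Z = (12.02, 6.953). ∠TZL = 44.6° gives ZL at -176.0° from the x-axis; with |ZL| = 24.4, L = (-12.32, 5.251). ∠ZLP = 103.9° gives LP at 107.9° from the x-axis; with |LP| = 25.6, P = (-20.19, 29.61). ∠LPC = 79.7° gives PC at 7.600° from the x-axis; with |PC| = 17.7, C = (-2.647, 31.95). Then |FC| = |C − F| = 23.07.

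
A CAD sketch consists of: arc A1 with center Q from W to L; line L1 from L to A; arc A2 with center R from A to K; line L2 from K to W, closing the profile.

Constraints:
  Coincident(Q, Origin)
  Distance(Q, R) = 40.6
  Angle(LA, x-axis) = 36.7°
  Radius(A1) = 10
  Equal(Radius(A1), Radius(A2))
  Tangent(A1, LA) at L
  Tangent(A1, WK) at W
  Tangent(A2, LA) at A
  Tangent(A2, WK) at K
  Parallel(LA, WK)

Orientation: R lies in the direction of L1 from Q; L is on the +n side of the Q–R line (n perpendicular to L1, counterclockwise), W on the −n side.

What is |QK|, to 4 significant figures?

41.81

The slot axis is L1's direction at 36.7°, so u = (cos 36.7°, sin 36.7°) = (0.8018, 0.5976) and n = (−sin 36.7°, cos 36.7°) = (-0.5976, 0.8018). Q is at the origin and R lies 40.6 along u from Q, so R = 40.6·u = (32.55, 24.26). Tangency of A1 to both parallel lines with radius 10.0 puts L and W at Q ± 10.0·n: L = (-5.976, 8.018), W = (5.976, -8.018). Equal radii place A and K the same way about R: A = R + 10.0·n = (26.58, 32.28), K = R − 10.0·n = (38.53, 16.25). Then |QK| = |K − Q| = 41.81.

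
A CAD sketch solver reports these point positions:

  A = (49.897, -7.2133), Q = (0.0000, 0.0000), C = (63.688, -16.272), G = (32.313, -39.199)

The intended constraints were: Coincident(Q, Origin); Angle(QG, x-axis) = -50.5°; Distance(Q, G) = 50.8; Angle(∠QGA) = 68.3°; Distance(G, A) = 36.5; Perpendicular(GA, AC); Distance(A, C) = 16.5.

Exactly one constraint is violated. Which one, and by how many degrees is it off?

Perpendicular(GA, AC) — off by 4.50°.

Q = (0.00, 0.00) ✓; QG at -50.50° ✓; |QG| = 50.80 ✓; ∠QGA = 68.30° ✓; |GA| = 36.50 ✓; ∠(GA, AC) = 94.50° ✗; |AC| = 16.50 ✓.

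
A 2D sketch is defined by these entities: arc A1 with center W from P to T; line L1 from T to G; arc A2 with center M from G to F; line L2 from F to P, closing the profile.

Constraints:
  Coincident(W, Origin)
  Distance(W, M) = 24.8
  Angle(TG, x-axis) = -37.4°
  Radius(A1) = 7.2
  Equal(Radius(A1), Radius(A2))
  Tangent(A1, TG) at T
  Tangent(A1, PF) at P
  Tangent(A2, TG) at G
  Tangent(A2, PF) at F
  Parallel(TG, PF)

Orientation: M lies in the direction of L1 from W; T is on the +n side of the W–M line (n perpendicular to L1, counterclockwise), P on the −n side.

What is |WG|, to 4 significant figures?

25.82

Tangency of A1 to both parallel lines with radius 7.2 puts T and P at W ± 7.2·n: T = (4.373, 5.720), P = (-4.373, -5.720). Equal radii place G and F the same way about M: G = M + 7.2·n = (24.07, -9.343), F = M − 7.2·n = (15.33, -20.78). Then |WG| = |G − W| = 25.82.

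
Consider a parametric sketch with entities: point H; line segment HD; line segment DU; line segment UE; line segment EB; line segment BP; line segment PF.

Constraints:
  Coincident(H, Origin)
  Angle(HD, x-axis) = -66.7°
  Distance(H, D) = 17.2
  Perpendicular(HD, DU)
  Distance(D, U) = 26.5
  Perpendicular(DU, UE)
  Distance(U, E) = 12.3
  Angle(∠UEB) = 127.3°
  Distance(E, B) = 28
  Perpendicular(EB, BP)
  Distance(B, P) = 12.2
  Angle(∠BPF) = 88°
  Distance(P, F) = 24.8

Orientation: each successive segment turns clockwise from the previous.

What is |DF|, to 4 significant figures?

17.86

EB is perpendicular to BP, so BP runs at -29.40°; with |BP| = 12.2, P = (1.973, 3.423). ∠BPF = 88.0° gives PF at -121.4° from the x-axis; with |PF| = 24.8, F = (-10.95, -17.75). Then |DF| = |F − D| = 17.86.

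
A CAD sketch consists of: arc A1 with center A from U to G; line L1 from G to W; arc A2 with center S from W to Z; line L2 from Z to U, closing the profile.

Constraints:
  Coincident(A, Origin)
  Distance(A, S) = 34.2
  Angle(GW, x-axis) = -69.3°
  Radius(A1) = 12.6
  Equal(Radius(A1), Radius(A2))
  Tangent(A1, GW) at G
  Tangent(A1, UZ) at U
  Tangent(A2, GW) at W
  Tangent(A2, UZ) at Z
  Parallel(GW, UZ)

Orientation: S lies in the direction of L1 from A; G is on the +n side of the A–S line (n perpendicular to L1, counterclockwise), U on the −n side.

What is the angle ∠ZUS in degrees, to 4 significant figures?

20.22°

Tangency of A1 to both parallel lines with radius 12.6 puts G and U at A ± 12.6·n: G = (11.79, 4.454), U = (-11.79, -4.454). Equal radii place W and Z the same way about S: W = S + 12.6·n = (23.88, -27.54), Z = S − 12.6·n = (0.3022, -36.45). Then cos ∠ZUS = UZ·US / (|UZ||US|), giving 20.22°.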